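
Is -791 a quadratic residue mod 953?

yes

Pull out -1: (-791/953) = (-1/953)·(791/953). Since 953 ≡ 1 (mod 4), (-1/953) = +1. Now have (791/953).
953 ≡ 1 (mod 4), so quadratic reciprocity gives (791/953) = (953/791). Reduce: 953 ≡ 162 (mod 791). Now have (162/791).
Factor out 2: 162 = 2·81. Since 791 ≡ 7 (mod 8), (2/791) = +1. Now have (81/791).
81 ≡ 1 (mod 4), so quadratic reciprocity gives (81/791) = (791/81). Reduce: 791 ≡ 62 (mod 81). Now have (62/81).
Factor out 2: 62 = 2·31. Since 81 ≡ 1 (mod 8), (2/81) = +1. Now have (31/81).
81 ≡ 1 (mod 4), so quadratic reciprocity gives (31/81) = (81/31). Reduce: 81 ≡ 19 (mod 31). Now have (19/31).
Both 19 ≡ 3 and 31 ≡ 3 (mod 4), so reciprocity gives (19/31) = -(31/19). Reduce: 31 ≡ 12 (mod 19). Now have -(12/19).
Factor out 2: 12 = 2^2·3. Since 19 ≡ 3 (mod 8), (2/19) = -1, and (2/19)^2 = +1. Now have -(3/19).
Both 3 ≡ 3 and 19 ≡ 3 (mod 4), so reciprocity gives (3/19) = -(19/3). Reduce: 19 ≡ 1 (mod 3). Now have (1/3).
(1/3) = 1. Collecting the sign factors: 1.
(-791/953) = 1, and 953 is prime, so -791 is a quadratic residue mod 953.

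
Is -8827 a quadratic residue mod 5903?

no

(-8827/5903)
  = (2979/5903)    [-8827 ≡ 2979 mod 5903]
  = -(5903/2979)    [QR: both ≡ 3 mod 4, sign flips]
  = -(2924/2979)    [5903 ≡ 2924 mod 2979]
  = -(731/2979)    [2979 ≡ 3 mod 8 ⇒ (2/2979)^2 = +1]
  = (2979/731)    [QR: both ≡ 3 mod 4, sign flips]
  = (55/731)    [2979 ≡ 55 mod 731]
  = -(731/55)    [QR: both ≡ 3 mod 4, sign flips]
  = -(16/55)    [731 ≡ 16 mod 55]
  = -(1/55)    [55 ≡ 7 mod 8 ⇒ (2/55)^4 = +1]
  = -1    [(1/55) = 1]
(-8827/5903) = -1, and 5903 is prime, so -8827 is not a quadratic residue mod 5903.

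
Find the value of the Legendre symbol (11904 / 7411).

-1

Reduce the numerator: 11904 ≡ 4493 (mod 7411), so (11904 / 7411) = (4493 / 7411).
4493 ≡ 1 (mod 4), so quadratic reciprocity gives (4493 / 7411) = (7411 / 4493). Reduce: 7411 ≡ 2918 (mod 4493). Now have (2918 / 4493).
Factor out 2: 2918 = 2·1459. Since 4493 ≡ 5 (mod 8), (2 / 4493) = -1. Now have -(1459 / 4493).
4493 ≡ 1 (mod 4), so quadratic reciprocity gives (1459 / 4493) = (4493 / 1459). Reduce: 4493 ≡ 116 (mod 1459). Now have -(116 / 1459).
Factor out 2: 116 = 2^2·29. Since 1459 ≡ 3 (mod 8), (2 / 1459) = -1, and (2 / 1459)^2 = +1. Now have -(29 / 1459).
29 ≡ 1 (mod 4), so quadratic reciprocity gives (29 / 1459) = (1459 / 29). Reduce: 1459 ≡ 9 (mod 29). Now have -(9 / 29).
9 ≡ 1 (mod 4), so quadratic reciprocity gives (9 / 29) = (29 / 9). Reduce: 29 ≡ 2 (mod 9). Now have -(2 / 9).
Factor out 2: 2 = 2. Since 9 ≡ 1 (mod 8), (2 / 9) = +1. Now have -(1 / 9).
(1 / 9) = 1. Collecting the sign factors: -1.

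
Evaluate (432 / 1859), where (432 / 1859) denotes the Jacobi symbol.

1

(432 / 1859)
  = (27 / 1859)    [1859 ≡ 3 mod 8 ⇒ (2 / 1859)^4 = +1]
  = -(1859 / 27)    [QR: both ≡ 3 mod 4, sign flips]
  = -(23 / 27)    [1859 ≡ 23 mod 27]
  = (27 / 23)    [QR: both ≡ 3 mod 4, sign flips]
  = (4 / 23)    [27 ≡ 4 mod 23]
  = (1 / 23)    [23 ≡ 7 mod 8 ⇒ (2 / 23)^2 = +1]
  = 1    [(1 / 23) = 1]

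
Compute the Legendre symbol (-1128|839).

Pull out -1: (-1128|839) = (-1|839)·(1128|839). Since 839 ≡ 3 (mod 4), (-1|839) = -1. Now have -(1128|839).
Reduce the numerator: 1128 ≡ 289 (mod 839), so (1128|839) = (289|839).
289 ≡ 1 (mod 4), so quadratic reciprocity gives (289|839) = (839|289). Reduce: 839 ≡ 261 (mod 289). Now have -(261|289).
261 ≡ 1 (mod 4), so quadratic reciprocity gives (261|289) = (289|261). Reduce: 289 ≡ 28 (mod 261). Now have -(28|261).
Factor out 2: 28 = 2^2·7. Since 261 ≡ 5 (mod 8), (2|261) = -1, and (2|261)^2 = +1. Now have -(7|261).
261 ≡ 1 (mod 4), so quadratic reciprocity gives (7|261) = (261|7). Reduce: 261 ≡ 2 (mod 7). Now have -(2|7).
Factor out 2: 2 = 2. Since 7 ≡ 7 (mod 8), (2|7) = +1. Now have -(1|7).
(1|7) = 1. Collecting the sign factors: -1.

-1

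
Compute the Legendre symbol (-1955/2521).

Pull out -1: (-1955/2521) = (-1/2521)·(1955/2521). Since 2521 ≡ 1 (mod 4), (-1/2521) = +1. Now have (1955/2521).
2521 ≡ 1 (mod 4), so quadratic reciprocity gives (1955/2521) = (2521/1955). Reduce: 2521 ≡ 566 (mod 1955). Now have (566/1955).
Factor out 2: 566 = 2·283. Since 1955 ≡ 3 (mod 8), (2/1955) = -1. Now have -(283/1955).
Both 283 ≡ 3 and 1955 ≡ 3 (mod 4), so reciprocity gives (283/1955) = -(1955/283). Reduce: 1955 ≡ 257 (mod 283). Now have (257/283).
257 ≡ 1 (mod 4), so quadratic reciprocity gives (257/283) = (283/257). Reduce: 283 ≡ 26 (mod 257). Now have (26/257).
Factor out 2: 26 = 2·13. Since 257 ≡ 1 (mod 8), (2/257) = +1. Now have (13/257).
13 ≡ 1 (mod 4), so quadratic reciprocity gives (13/257) = (257/13). Reduce: 257 ≡ 10 (mod 13). Now have (10/13).
Factor out 2: 10 = 2·5. Since 13 ≡ 5 (mod 8), (2/13) = -1. Now have -(5/13).
5 ≡ 1 (mod 4), so quadratic reciprocity gives (5/13) = (13/5). Reduce: 13 ≡ 3 (mod 5). Now have -(3/5).
5 ≡ 1 (mod 4), so quadratic reciprocity gives (3/5) = (5/3). Reduce: 5 ≡ 2 (mod 3). Now have -(2/3).
Factor out 2: 2 = 2. Since 3 ≡ 3 (mod 8), (2/3) = -1. Now have (1/3).
(1/3) = 1. Collecting the sign factors: 1.

1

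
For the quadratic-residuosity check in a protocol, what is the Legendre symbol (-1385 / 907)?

Reduce the numerator: -1385 ≡ 429 (mod 907), so (-1385 / 907) = (429 / 907).
429 ≡ 1 (mod 4), so quadratic reciprocity gives (429 / 907) = (907 / 429). Reduce: 907 ≡ 49 (mod 429). Now have (49 / 429).
49 ≡ 1 (mod 4), so quadratic reciprocity gives (49 / 429) = (429 / 49). Reduce: 429 ≡ 37 (mod 49). Now have (37 / 49).
37 ≡ 1 (mod 4), so quadratic reciprocity gives (37 / 49) = (49 / 37). Reduce: 49 ≡ 12 (mod 37). Now have (12 / 37).
Factor out 2: 12 = 2^2·3. Since 37 ≡ 5 (mod 8), (2 / 37) = -1, and (2 / 37)^2 = +1. Now have (3 / 37).
37 ≡ 1 (mod 4), so quadratic reciprocity gives (3 / 37) = (37 / 3). Reduce: 37 ≡ 1 (mod 3). Now have (1 / 3).
(1 / 3) = 1. Collecting the sign factors: 1.

1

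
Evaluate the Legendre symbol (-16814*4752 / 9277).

By multiplicativity, (-16814·4752 / 9277) = (-16814 / 9277)·(4752 / 9277).
First factor (-16814 / 9277):
(-16814 / 9277)
  = (16814 / 9277)    [9277 ≡ 1 mod 4 ⇒ (-1 / 9277) = +1]
  = (7537 / 9277)    [16814 ≡ 7537 mod 9277]
  = (9277 / 7537)    [QR: 7537 ≡ 1 mod 4, sign kept]
  = (1740 / 7537)    [9277 ≡ 1740 mod 7537]
  = (435 / 7537)    [7537 ≡ 1 mod 8 ⇒ (2 / 7537)^2 = +1]
  = (7537 / 435)    [QR: 7537 ≡ 1 mod 4, sign kept]
  = (142 / 435)    [7537 ≡ 142 mod 435]
  = -(71 / 435)    [435 ≡ 3 mod 8 ⇒ (2 / 435) = -1]
  = (435 / 71)    [QR: both ≡ 3 mod 4, sign flips]
  = (9 / 71)    [435 ≡ 9 mod 71]
  = (71 / 9)    [QR: 9 ≡ 1 mod 4, sign kept]
  = (8 / 9)    [71 ≡ 8 mod 9]
  = (1 / 9)    [9 ≡ 1 mod 8 ⇒ (2 / 9)^3 = +1]
  = 1    [(1 / 9) = 1]
Second factor (4752 / 9277):
(4752 / 9277)
  = (297 / 9277)    [9277 ≡ 5 mod 8 ⇒ (2 / 9277)^4 = +1]
  = (9277 / 297)    [QR: 297 ≡ 1 mod 4, sign kept]
  = (70 / 297)    [9277 ≡ 70 mod 297]
  = (35 / 297)    [297 ≡ 1 mod 8 ⇒ (2 / 297) = +1]
  = (297 / 35)    [QR: 297 ≡ 1 mod 4, sign kept]
  = (17 / 35)    [297 ≡ 17 mod 35]
  = (35 / 17)    [QR: 17 ≡ 1 mod 4, sign kept]
  = (1 / 17)    [35 ≡ 1 mod 17]
  = 1    [(1 / 17) = 1]
Product: (1)·(1) = 1.

1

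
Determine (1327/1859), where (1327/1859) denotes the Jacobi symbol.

-1

(1327/1859)
  = -(1859/1327)    [QR: both ≡ 3 mod 4, sign flips]
  = -(532/1327)    [1859 ≡ 532 mod 1327]
  = -(133/1327)    [1327 ≡ 7 mod 8 ⇒ (2/1327)^2 = +1]
  = -(1327/133)    [QR: 133 ≡ 1 mod 4, sign kept]
  = -(130/133)    [1327 ≡ 130 mod 133]
  = (65/133)    [133 ≡ 5 mod 8 ⇒ (2/133) = -1]
  = (133/65)    [QR: 65 ≡ 1 mod 4, sign kept]
  = (3/65)    [133 ≡ 3 mod 65]
  = (65/3)    [QR: 65 ≡ 1 mod 4, sign kept]
  = (2/3)    [65 ≡ 2 mod 3]
  = -(1/3)    [3 ≡ 3 mod 8 ⇒ (2/3) = -1]
  = -1    [(1/3) = 1]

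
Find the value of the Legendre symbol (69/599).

-1

69 ≡ 1 (mod 4), so quadratic reciprocity gives (69/599) = (599/69). Reduce: 599 ≡ 47 (mod 69). Now have (47/69).
69 ≡ 1 (mod 4), so quadratic reciprocity gives (47/69) = (69/47). Reduce: 69 ≡ 22 (mod 47). Now have (22/47).
Factor out 2: 22 = 2·11. Since 47 ≡ 7 (mod 8), (2/47) = +1. Now have (11/47).
Both 11 ≡ 3 and 47 ≡ 3 (mod 4), so reciprocity gives (11/47) = -(47/11). Reduce: 47 ≡ 3 (mod 11). Now have -(3/11).
Both 3 ≡ 3 and 11 ≡ 3 (mod 4), so reciprocity gives (3/11) = -(11/3). Reduce: 11 ≡ 2 (mod 3). Now have (2/3).
Factor out 2: 2 = 2. Since 3 ≡ 3 (mod 8), (2/3) = -1. Now have -(1/3).
(1/3) = 1. Collecting the sign factors: -1.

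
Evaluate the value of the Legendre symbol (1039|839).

Reduce the numerator: 1039 ≡ 200 (mod 839), so (1039|839) = (200|839).
Factor out 2: 200 = 2^3·25. Since 839 ≡ 7 (mod 8), (2|839) = +1, and (2|839)^3 = +1. Now have (25|839).
25 ≡ 1 (mod 4), so quadratic reciprocity gives (25|839) = (839|25). Reduce: 839 ≡ 14 (mod 25). Now have (14|25).
Factor out 2: 14 = 2·7. Since 25 ≡ 1 (mod 8), (2|25) = +1. Now have (7|25).
25 ≡ 1 (mod 4), so quadratic reciprocity gives (7|25) = (25|7). Reduce: 25 ≡ 4 (mod 7). Now have (4|7).
Factor out 2: 4 = 2^2. Since 7 ≡ 7 (mod 8), (2|7) = +1, and (2|7)^2 = +1. Now have (1|7).
(1|7) = 1. Collecting the sign factors: 1.

1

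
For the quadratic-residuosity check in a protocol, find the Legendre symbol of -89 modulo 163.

(-89/163)
  = (74/163)    [-89 ≡ 74 mod 163]
  = -(37/163)    [163 ≡ 3 mod 8 ⇒ (2/163) = -1]
  = -(163/37)    [QR: 37 ≡ 1 mod 4, sign kept]
  = -(15/37)    [163 ≡ 15 mod 37]
  = -(37/15)    [QR: 37 ≡ 1 mod 4, sign kept]
  = -(7/15)    [37 ≡ 7 mod 15]
  = (15/7)    [QR: both ≡ 3 mod 4, sign flips]
  = (1/7)    [15 ≡ 1 mod 7]
  = 1    [(1/7) = 1]

1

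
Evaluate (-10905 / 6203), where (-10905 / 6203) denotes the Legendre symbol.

Reduce the numerator: -10905 ≡ 1501 (mod 6203), so (-10905 / 6203) = (1501 / 6203).
1501 ≡ 1 (mod 4), so quadratic reciprocity gives (1501 / 6203) = (6203 / 1501). Reduce: 6203 ≡ 199 (mod 1501). Now have (199 / 1501).
1501 ≡ 1 (mod 4), so quadratic reciprocity gives (199 / 1501) = (1501 / 199). Reduce: 1501 ≡ 108 (mod 199). Now have (108 / 199).
Factor out 2: 108 = 2^2·27. Since 199 ≡ 7 (mod 8), (2 / 199) = +1, and (2 / 199)^2 = +1. Now have (27 / 199).
Both 27 ≡ 3 and 199 ≡ 3 (mod 4), so reciprocity gives (27 / 199) = -(199 / 27). Reduce: 199 ≡ 10 (mod 27). Now have -(10 / 27).
Factor out 2: 10 = 2·5. Since 27 ≡ 3 (mod 8), (2 / 27) = -1. Now have (5 / 27).
5 ≡ 1 (mod 4), so quadratic reciprocity gives (5 / 27) = (27 / 5). Reduce: 27 ≡ 2 (mod 5). Now have (2 / 5).
Factor out 2: 2 = 2. Since 5 ≡ 5 (mod 8), (2 / 5) = -1. Now have -(1 / 5).
(1 / 5) = 1. Collecting the sign factors: -1.

-1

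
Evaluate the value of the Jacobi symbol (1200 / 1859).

(1200 / 1859)
  = (75 / 1859)    [1859 ≡ 3 mod 8 ⇒ (2 / 1859)^4 = +1]
  = -(1859 / 75)    [QR: both ≡ 3 mod 4, sign flips]
  = -(59 / 75)    [1859 ≡ 59 mod 75]
  = (75 / 59)    [QR: both ≡ 3 mod 4, sign flips]
  = (16 / 59)    [75 ≡ 16 mod 59]
  = (1 / 59)    [59 ≡ 3 mod 8 ⇒ (2 / 59)^4 = +1]
  = 1    [(1 / 59) = 1]

1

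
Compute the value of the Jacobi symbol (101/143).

-1

101 ≡ 1 (mod 4), so quadratic reciprocity gives (101/143) = (143/101). Reduce: 143 ≡ 42 (mod 101). Now have (42/101).
Factor out 2: 42 = 2·21. Since 101 ≡ 5 (mod 8), (2/101) = -1. Now have -(21/101).
21 ≡ 1 (mod 4), so quadratic reciprocity gives (21/101) = (101/21). Reduce: 101 ≡ 17 (mod 21). Now have -(17/21).
17 ≡ 1 (mod 4), so quadratic reciprocity gives (17/21) = (21/17). Reduce: 21 ≡ 4 (mod 17). Now have -(4/17).
Factor out 2: 4 = 2^2. Since 17 ≡ 1 (mod 8), (2/17) = +1, and (2/17)^2 = +1. Now have -(1/17).
(1/17) = 1. Collecting the sign factors: -1.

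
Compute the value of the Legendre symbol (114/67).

Reduce the numerator: 114 ≡ 47 (mod 67), so (114/67) = (47/67).
Both 47 ≡ 3 and 67 ≡ 3 (mod 4), so reciprocity gives (47/67) = -(67/47). Reduce: 67 ≡ 20 (mod 47). Now have -(20/47).
Factor out 2: 20 = 2^2·5. Since 47 ≡ 7 (mod 8), (2/47) = +1, and (2/47)^2 = +1. Now have -(5/47).
5 ≡ 1 (mod 4), so quadratic reciprocity gives (5/47) = (47/5). Reduce: 47 ≡ 2 (mod 5). Now have -(2/5).
Factor out 2: 2 = 2. Since 5 ≡ 5 (mod 8), (2/5) = -1. Now have (1/5).
(1/5) = 1. Collecting the sign factors: 1.

1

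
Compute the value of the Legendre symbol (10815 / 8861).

Reduce the numerator: 10815 ≡ 1954 (mod 8861), so (10815 / 8861) = (1954 / 8861).
Factor out 2: 1954 = 2·977. Since 8861 ≡ 5 (mod 8), (2 / 8861) = -1. Now have -(977 / 8861).
977 ≡ 1 (mod 4), so quadratic reciprocity gives (977 / 8861) = (8861 / 977). Reduce: 8861 ≡ 68 (mod 977). Now have -(68 / 977).
Factor out 2: 68 = 2^2·17. Since 977 ≡ 1 (mod 8), (2 / 977) = +1, and (2 / 977)^2 = +1. Now have -(17 / 977).
17 ≡ 1 (mod 4), so quadratic reciprocity gives (17 / 977) = (977 / 17). Reduce: 977 ≡ 8 (mod 17). Now have -(8 / 17).
Factor out 2: 8 = 2^3. Since 17 ≡ 1 (mod 8), (2 / 17) = +1, and (2 / 17)^3 = +1. Now have -(1 / 17).
(1 / 17) = 1. Collecting the sign factors: -1.

-1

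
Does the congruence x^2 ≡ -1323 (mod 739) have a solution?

Reduce the numerator: -1323 ≡ 155 (mod 739), so (-1323/739) = (155/739).
Both 155 ≡ 3 and 739 ≡ 3 (mod 4), so reciprocity gives (155/739) = -(739/155). Reduce: 739 ≡ 119 (mod 155). Now have -(119/155).
Both 119 ≡ 3 and 155 ≡ 3 (mod 4), so reciprocity gives (119/155) = -(155/119). Reduce: 155 ≡ 36 (mod 119). Now have (36/119).
Factor out 2: 36 = 2^2·9. Since 119 ≡ 7 (mod 8), (2/119) = +1, and (2/119)^2 = +1. Now have (9/119).
9 ≡ 1 (mod 4), so quadratic reciprocity gives (9/119) = (119/9). Reduce: 119 ≡ 2 (mod 9). Now have (2/9).
Factor out 2: 2 = 2. Since 9 ≡ 1 (mod 8), (2/9) = +1. Now have (1/9).
(1/9) = 1. Collecting the sign factors: 1.
(-1323/739) = 1, and 739 is prime, so -1323 is a quadratic residue mod 739.

yes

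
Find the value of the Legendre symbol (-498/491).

1

Pull out -1: (-498/491) = (-1/491)·(498/491). Since 491 ≡ 3 (mod 4), (-1/491) = -1. Now have -(498/491).
Reduce the numerator: 498 ≡ 7 (mod 491), so (498/491) = (7/491).
Both 7 ≡ 3 and 491 ≡ 3 (mod 4), so reciprocity gives (7/491) = -(491/7). Reduce: 491 ≡ 1 (mod 7). Now have (1/7).
(1/7) = 1. Collecting the sign factors: 1.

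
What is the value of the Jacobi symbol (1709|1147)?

1

Reduce the numerator: 1709 ≡ 562 (mod 1147), so (1709|1147) = (562|1147).
Factor out 2: 562 = 2·281. Since 1147 ≡ 3 (mod 8), (2|1147) = -1. Now have -(281|1147).
281 ≡ 1 (mod 4), so quadratic reciprocity gives (281|1147) = (1147|281). Reduce: 1147 ≡ 23 (mod 281). Now have -(23|281).
281 ≡ 1 (mod 4), so quadratic reciprocity gives (23|281) = (281|23). Reduce: 281 ≡ 5 (mod 23). Now have -(5|23).
5 ≡ 1 (mod 4), so quadratic reciprocity gives (5|23) = (23|5). Reduce: 23 ≡ 3 (mod 5). Now have -(3|5).
5 ≡ 1 (mod 4), so quadratic reciprocity gives (3|5) = (5|3). Reduce: 5 ≡ 2 (mod 3). Now have -(2|3).
Factor out 2: 2 = 2. Since 3 ≡ 3 (mod 8), (2|3) = -1. Now have (1|3).
(1|3) = 1. Collecting the sign factors: 1.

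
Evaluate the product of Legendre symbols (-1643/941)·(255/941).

By multiplicativity, (-1643·255/941) = (-1643/941)·(255/941).
First factor (-1643/941):
Reduce the numerator: -1643 ≡ 239 (mod 941), so (-1643/941) = (239/941).
941 ≡ 1 (mod 4), so quadratic reciprocity gives (239/941) = (941/239). Reduce: 941 ≡ 224 (mod 239). Now have (224/239).
Factor out 2: 224 = 2^5·7. Since 239 ≡ 7 (mod 8), (2/239) = +1, and (2/239)^5 = +1. Now have (7/239).
Both 7 ≡ 3 and 239 ≡ 3 (mod 4), so reciprocity gives (7/239) = -(239/7). Reduce: 239 ≡ 1 (mod 7). Now have -(1/7).
(1/7) = 1. Collecting the sign factors: -1.
Second factor (255/941):
941 ≡ 1 (mod 4), so quadratic reciprocity gives (255/941) = (941/255). Reduce: 941 ≡ 176 (mod 255). Now have (176/255).
Factor out 2: 176 = 2^4·11. Since 255 ≡ 7 (mod 8), (2/255) = +1, and (2/255)^4 = +1. Now have (11/255).
Both 11 ≡ 3 and 255 ≡ 3 (mod 4), so reciprocity gives (11/255) = -(255/11). Reduce: 255 ≡ 2 (mod 11). Now have -(2/11).
Factor out 2: 2 = 2. Since 11 ≡ 3 (mod 8), (2/11) = -1. Now have (1/11).
(1/11) = 1. Collecting the sign factors: 1.
Product: (-1)·(1) = -1.

-1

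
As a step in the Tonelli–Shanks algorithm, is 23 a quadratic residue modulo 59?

no

(23/59)
  = -(59/23)    [QR: both ≡ 3 mod 4, sign flips]
  = -(13/23)    [59 ≡ 13 mod 23]
  = -(23/13)    [QR: 13 ≡ 1 mod 4, sign kept]
  = -(10/13)    [23 ≡ 10 mod 13]
  = (5/13)    [13 ≡ 5 mod 8 ⇒ (2/13) = -1]
  = (13/5)    [QR: 5 ≡ 1 mod 4, sign kept]
  = (3/5)    [13 ≡ 3 mod 5]
  = (5/3)    [QR: 5 ≡ 1 mod 4, sign kept]
  = (2/3)    [5 ≡ 2 mod 3]
  = -(1/3)    [3 ≡ 3 mod 8 ⇒ (2/3) = -1]
  = -1    [(1/3) = 1]
The Legendre symbol is -1, so x^2 ≡ 23 (mod 59) has no solution.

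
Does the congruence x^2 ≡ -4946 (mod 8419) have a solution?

(-4946/8419)
  = (3473/8419)    [-4946 ≡ 3473 mod 8419]
  = (8419/3473)    [QR: 3473 ≡ 1 mod 4, sign kept]
  = (1473/3473)    [8419 ≡ 1473 mod 3473]
  = (3473/1473)    [QR: 1473 ≡ 1 mod 4, sign kept]
  = (527/1473)    [3473 ≡ 527 mod 1473]
  = (1473/527)    [QR: 1473 ≡ 1 mod 4, sign kept]
  = (419/527)    [1473 ≡ 419 mod 527]
  = -(527/419)    [QR: both ≡ 3 mod 4, sign flips]
  = -(108/419)    [527 ≡ 108 mod 419]
  = -(27/419)    [419 ≡ 3 mod 8 ⇒ (2/419)^2 = +1]
  = (419/27)    [QR: both ≡ 3 mod 4, sign flips]
  = (14/27)    [419 ≡ 14 mod 27]
  = -(7/27)    [27 ≡ 3 mod 8 ⇒ (2/27) = -1]
  = (27/7)    [QR: both ≡ 3 mod 4, sign flips]
  = (6/7)    [27 ≡ 6 mod 7]
  = (3/7)    [7 ≡ 7 mod 8 ⇒ (2/7) = +1]
  = -(7/3)    [QR: both ≡ 3 mod 4, sign flips]
  = -(1/3)    [7 ≡ 1 mod 3]
  = -1    [(1/3) = 1]
(-4946/8419) = -1, and 8419 is prime, so -4946 is not a quadratic residue mod 8419.

no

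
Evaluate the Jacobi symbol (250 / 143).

(250 / 143)
  = (107 / 143)    [250 ≡ 107 mod 143]
  = -(143 / 107)    [QR: both ≡ 3 mod 4, sign flips]
  = -(36 / 107)    [143 ≡ 36 mod 107]
  = -(9 / 107)    [107 ≡ 3 mod 8 ⇒ (2 / 107)^2 = +1]
  = -(107 / 9)    [QR: 9 ≡ 1 mod 4, sign kept]
  = -(8 / 9)    [107 ≡ 8 mod 9]
  = -(1 / 9)    [9 ≡ 1 mod 8 ⇒ (2 / 9)^3 = +1]
  = -1    [(1 / 9) = 1]

-1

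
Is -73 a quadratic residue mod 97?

Reduce the numerator: -73 ≡ 24 (mod 97), so (-73/97) = (24/97).
Factor out 2: 24 = 2^3·3. Since 97 ≡ 1 (mod 8), (2/97) = +1, and (2/97)^3 = +1. Now have (3/97).
97 ≡ 1 (mod 4), so quadratic reciprocity gives (3/97) = (97/3). Reduce: 97 ≡ 1 (mod 3). Now have (1/3).
(1/3) = 1. Collecting the sign factors: 1.
The Legendre symbol is 1, so x^2 ≡ -73 (mod 97) has solution.

yes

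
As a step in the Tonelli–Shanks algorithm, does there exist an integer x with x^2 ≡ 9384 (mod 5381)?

no

(9384|5381)
  = (4003|5381)    [9384 ≡ 4003 mod 5381]
  = (5381|4003)    [QR: 5381 ≡ 1 mod 4, sign kept]
  = (1378|4003)    [5381 ≡ 1378 mod 4003]
  = -(689|4003)    [4003 ≡ 3 mod 8 ⇒ (2|4003) = -1]
  = -(4003|689)    [QR: 689 ≡ 1 mod 4, sign kept]
  = -(558|689)    [4003 ≡ 558 mod 689]
  = -(279|689)    [689 ≡ 1 mod 8 ⇒ (2|689) = +1]
  = -(689|279)    [QR: 689 ≡ 1 mod 4, sign kept]
  = -(131|279)    [689 ≡ 131 mod 279]
  = (279|131)    [QR: both ≡ 3 mod 4, sign flips]
  = (17|131)    [279 ≡ 17 mod 131]
  = (131|17)    [QR: 17 ≡ 1 mod 4, sign kept]
  = (12|17)    [131 ≡ 12 mod 17]
  = (3|17)    [17 ≡ 1 mod 8 ⇒ (2|17)^2 = +1]
  = (17|3)    [QR: 17 ≡ 1 mod 4, sign kept]
  = (2|3)    [17 ≡ 2 mod 3]
  = -(1|3)    [3 ≡ 3 mod 8 ⇒ (2|3) = -1]
  = -1    [(1|3) = 1]
The Legendre symbol is -1, so x^2 ≡ 9384 (mod 5381) has no solution.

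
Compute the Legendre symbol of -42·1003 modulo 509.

1

By multiplicativity, (-42·1003/509) = (-42/509)·(1003/509).
First factor (-42/509):
(-42/509)
  = (42/509)    [509 ≡ 1 mod 4 ⇒ (-1/509) = +1]
  = -(21/509)    [509 ≡ 5 mod 8 ⇒ (2/509) = -1]
  = -(509/21)    [QR: 21 ≡ 1 mod 4, sign kept]
  = -(5/21)    [509 ≡ 5 mod 21]
  = -(21/5)    [QR: 5 ≡ 1 mod 4, sign kept]
  = -(1/5)    [21 ≡ 1 mod 5]
  = -1    [(1/5) = 1]
Second factor (1003/509):
(1003/509)
  = (494/509)    [1003 ≡ 494 mod 509]
  = -(247/509)    [509 ≡ 5 mod 8 ⇒ (2/509) = -1]
  = -(509/247)    [QR: 509 ≡ 1 mod 4, sign kept]
  = -(15/247)    [509 ≡ 15 mod 247]
  = (247/15)    [QR: both ≡ 3 mod 4, sign flips]
  = (7/15)    [247 ≡ 7 mod 15]
  = -(15/7)    [QR: both ≡ 3 mod 4, sign flips]
  = -(1/7)    [15 ≡ 1 mod 7]
  = -1    [(1/7) = 1]
Product: (-1)·(-1) = 1.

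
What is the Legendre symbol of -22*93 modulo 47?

By multiplicativity, (-22·93/47) = (-22/47)·(93/47).
First factor (-22/47):
(-22/47)
  = (25/47)    [-22 ≡ 25 mod 47]
  = (47/25)    [QR: 25 ≡ 1 mod 4, sign kept]
  = (22/25)    [47 ≡ 22 mod 25]
  = (11/25)    [25 ≡ 1 mod 8 ⇒ (2/25) = +1]
  = (25/11)    [QR: 25 ≡ 1 mod 4, sign kept]
  = (3/11)    [25 ≡ 3 mod 11]
  = -(11/3)    [QR: both ≡ 3 mod 4, sign flips]
  = -(2/3)    [11 ≡ 2 mod 3]
  = (1/3)    [3 ≡ 3 mod 8 ⇒ (2/3) = -1]
  = 1    [(1/3) = 1]
Second factor (93/47):
(93/47)
  = (46/47)    [93 ≡ 46 mod 47]
  = (23/47)    [47 ≡ 7 mod 8 ⇒ (2/47) = +1]
  = -(47/23)    [QR: both ≡ 3 mod 4, sign flips]
  = -(1/23)    [47 ≡ 1 mod 23]
  = -1    [(1/23) = 1]
Product: (1)·(-1) = -1.

-1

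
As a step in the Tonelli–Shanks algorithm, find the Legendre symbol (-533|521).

Reduce the numerator: -533 ≡ 509 (mod 521), so (-533|521) = (509|521).
509 ≡ 1 (mod 4), so quadratic reciprocity gives (509|521) = (521|509). Reduce: 521 ≡ 12 (mod 509). Now have (12|509).
Factor out 2: 12 = 2^2·3. Since 509 ≡ 5 (mod 8), (2|509) = -1, and (2|509)^2 = +1. Now have (3|509).
509 ≡ 1 (mod 4), so quadratic reciprocity gives (3|509) = (509|3). Reduce: 509 ≡ 2 (mod 3). Now have (2|3).
Factor out 2: 2 = 2. Since 3 ≡ 3 (mod 8), (2|3) = -1. Now have -(1|3).
(1|3) = 1. Collecting the sign factors: -1.

-1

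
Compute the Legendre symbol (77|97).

(77|97)
  = (97|77)    [QR: 77 ≡ 1 mod 4, sign kept]
  = (20|77)    [97 ≡ 20 mod 77]
  = (5|77)    [77 ≡ 5 mod 8 ⇒ (2|77)^2 = +1]
  = (77|5)    [QR: 5 ≡ 1 mod 4, sign kept]
  = (2|5)    [77 ≡ 2 mod 5]
  = -(1|5)    [5 ≡ 5 mod 8 ⇒ (2|5) = -1]
  = -1    [(1|5) = 1]

-1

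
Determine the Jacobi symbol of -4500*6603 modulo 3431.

By multiplicativity, (-4500·6603/3431) = (-4500/3431)·(6603/3431).
First factor (-4500/3431):
(-4500/3431)
  = -(4500/3431)    [3431 ≡ 3 mod 4 ⇒ (-1/3431) = -1]
  = -(1069/3431)    [4500 ≡ 1069 mod 3431]
  = -(3431/1069)    [QR: 1069 ≡ 1 mod 4, sign kept]
  = -(224/1069)    [3431 ≡ 224 mod 1069]
  = (7/1069)    [1069 ≡ 5 mod 8 ⇒ (2/1069)^5 = -1]
  = (1069/7)    [QR: 1069 ≡ 1 mod 4, sign kept]
  = (5/7)    [1069 ≡ 5 mod 7]
  = (7/5)    [QR: 5 ≡ 1 mod 4, sign kept]
  = (2/5)    [7 ≡ 2 mod 5]
  = -(1/5)    [5 ≡ 5 mod 8 ⇒ (2/5) = -1]
  = -1    [(1/5) = 1]
Second factor (6603/3431):
(6603/3431)
  = (3172/3431)    [6603 ≡ 3172 mod 3431]
  = (793/3431)    [3431 ≡ 7 mod 8 ⇒ (2/3431)^2 = +1]
  = (3431/793)    [QR: 793 ≡ 1 mod 4, sign kept]
  = (259/793)    [3431 ≡ 259 mod 793]
  = (793/259)    [QR: 793 ≡ 1 mod 4, sign kept]
  = (16/259)    [793 ≡ 16 mod 259]
  = (1/259)    [259 ≡ 3 mod 8 ⇒ (2/259)^4 = +1]
  = 1    [(1/259) = 1]
Product: (-1)·(1) = -1.

-1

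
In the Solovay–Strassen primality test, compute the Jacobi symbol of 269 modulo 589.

269 ≡ 1 (mod 4), so quadratic reciprocity gives (269/589) = (589/269). Reduce: 589 ≡ 51 (mod 269). Now have (51/269).
269 ≡ 1 (mod 4), so quadratic reciprocity gives (51/269) = (269/51). Reduce: 269 ≡ 14 (mod 51). Now have (14/51).
Factor out 2: 14 = 2·7. Since 51 ≡ 3 (mod 8), (2/51) = -1. Now have -(7/51).
Both 7 ≡ 3 and 51 ≡ 3 (mod 4), so reciprocity gives (7/51) = -(51/7). Reduce: 51 ≡ 2 (mod 7). Now have (2/7).
Factor out 2: 2 = 2. Since 7 ≡ 7 (mod 8), (2/7) = +1. Now have (1/7).
(1/7) = 1. Collecting the sign factors: 1.

1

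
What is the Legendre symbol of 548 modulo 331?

(548/331)
  = (217/331)    [548 ≡ 217 mod 331]
  = (331/217)    [QR: 217 ≡ 1 mod 4, sign kept]
  = (114/217)    [331 ≡ 114 mod 217]
  = (57/217)    [217 ≡ 1 mod 8 ⇒ (2/217) = +1]
  = (217/57)    [QR: 57 ≡ 1 mod 4, sign kept]
  = (46/57)    [217 ≡ 46 mod 57]
  = (23/57)    [57 ≡ 1 mod 8 ⇒ (2/57) = +1]
  = (57/23)    [QR: 57 ≡ 1 mod 4, sign kept]
  = (11/23)    [57 ≡ 11 mod 23]
  = -(23/11)    [QR: both ≡ 3 mod 4, sign flips]
  = -(1/11)    [23 ≡ 1 mod 11]
  = -1    [(1/11) = 1]

-1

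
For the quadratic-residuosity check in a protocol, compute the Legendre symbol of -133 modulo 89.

(-133|89)
  = (133|89)    [89 ≡ 1 mod 4 ⇒ (-1|89) = +1]
  = (44|89)    [133 ≡ 44 mod 89]
  = (11|89)    [89 ≡ 1 mod 8 ⇒ (2|89)^2 = +1]
  = (89|11)    [QR: 89 ≡ 1 mod 4, sign kept]
  = (1|11)    [89 ≡ 1 mod 11]
  = 1    [(1|11) = 1]

1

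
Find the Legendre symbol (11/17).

-1

(11/17)
  = (17/11)    [QR: 17 ≡ 1 mod 4, sign kept]
  = (6/11)    [17 ≡ 6 mod 11]
  = -(3/11)    [11 ≡ 3 mod 8 ⇒ (2/11) = -1]
  = (11/3)    [QR: both ≡ 3 mod 4, sign flips]
  = (2/3)    [11 ≡ 2 mod 3]
  = -(1/3)    [3 ≡ 3 mod 8 ⇒ (2/3) = -1]
  = -1    [(1/3) = 1]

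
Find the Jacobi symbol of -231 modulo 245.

(-231 / 245)
  = (14 / 245)    [-231 ≡ 14 mod 245]
  = -(7 / 245)    [245 ≡ 5 mod 8 ⇒ (2 / 245) = -1]
  = -(245 / 7)    [QR: 245 ≡ 1 mod 4, sign kept]
  = -(0 / 7)    [245 ≡ 0 mod 7]
  = 0    [numerator 0, gcd > 1]

0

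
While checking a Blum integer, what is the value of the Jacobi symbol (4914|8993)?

(4914|8993)
  = (2457|8993)    [8993 ≡ 1 mod 8 ⇒ (2|8993) = +1]
  = (8993|2457)    [QR: 2457 ≡ 1 mod 4, sign kept]
  = (1622|2457)    [8993 ≡ 1622 mod 2457]
  = (811|2457)    [2457 ≡ 1 mod 8 ⇒ (2|2457) = +1]
  = (2457|811)    [QR: 2457 ≡ 1 mod 4, sign kept]
  = (24|811)    [2457 ≡ 24 mod 811]
  = -(3|811)    [811 ≡ 3 mod 8 ⇒ (2|811)^3 = -1]
  = (811|3)    [QR: both ≡ 3 mod 4, sign flips]
  = (1|3)    [811 ≡ 1 mod 3]
  = 1    [(1|3) = 1]

1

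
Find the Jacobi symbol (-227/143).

-1

(-227/143)
  = -(227/143)    [143 ≡ 3 mod 4 ⇒ (-1/143) = -1]
  = -(84/143)    [227 ≡ 84 mod 143]
  = -(21/143)    [143 ≡ 7 mod 8 ⇒ (2/143)^2 = +1]
  = -(143/21)    [QR: 21 ≡ 1 mod 4, sign kept]
  = -(17/21)    [143 ≡ 17 mod 21]
  = -(21/17)    [QR: 17 ≡ 1 mod 4, sign kept]
  = -(4/17)    [21 ≡ 4 mod 17]
  = -(1/17)    [17 ≡ 1 mod 8 ⇒ (2/17)^2 = +1]
  = -1    [(1/17) = 1]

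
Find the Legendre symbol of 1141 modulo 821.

1

(1141/821)
  = (320/821)    [1141 ≡ 320 mod 821]
  = (5/821)    [821 ≡ 5 mod 8 ⇒ (2/821)^6 = +1]
  = (821/5)    [QR: 5 ≡ 1 mod 4, sign kept]
  = (1/5)    [821 ≡ 1 mod 5]
  = 1    [(1/5) = 1]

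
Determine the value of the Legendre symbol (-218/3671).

(-218/3671)
  = (3453/3671)    [-218 ≡ 3453 mod 3671]
  = (3671/3453)    [QR: 3453 ≡ 1 mod 4, sign kept]
  = (218/3453)    [3671 ≡ 218 mod 3453]
  = -(109/3453)    [3453 ≡ 5 mod 8 ⇒ (2/3453) = -1]
  = -(3453/109)    [QR: 109 ≡ 1 mod 4, sign kept]
  = -(74/109)    [3453 ≡ 74 mod 109]
  = (37/109)    [109 ≡ 5 mod 8 ⇒ (2/109) = -1]
  = (109/37)    [QR: 37 ≡ 1 mod 4, sign kept]
  = (35/37)    [109 ≡ 35 mod 37]
  = (37/35)    [QR: 37 ≡ 1 mod 4, sign kept]
  = (2/35)    [37 ≡ 2 mod 35]
  = -(1/35)    [35 ≡ 3 mod 8 ⇒ (2/35) = -1]
  = -1    [(1/35) = 1]

-1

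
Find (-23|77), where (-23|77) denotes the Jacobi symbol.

1

(-23|77)
  = (23|77)    [77 ≡ 1 mod 4 ⇒ (-1|77) = +1]
  = (77|23)    [QR: 77 ≡ 1 mod 4, sign kept]
  = (8|23)    [77 ≡ 8 mod 23]
  = (1|23)    [23 ≡ 7 mod 8 ⇒ (2|23)^3 = +1]
  = 1    [(1|23) = 1]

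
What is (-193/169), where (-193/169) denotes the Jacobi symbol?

1

(-193/169)
  = (193/169)    [169 ≡ 1 mod 4 ⇒ (-1/169) = +1]
  = (24/169)    [193 ≡ 24 mod 169]
  = (3/169)    [169 ≡ 1 mod 8 ⇒ (2/169)^3 = +1]
  = (169/3)    [QR: 169 ≡ 1 mod 4, sign kept]
  = (1/3)    [169 ≡ 1 mod 3]
  = 1    [(1/3) = 1]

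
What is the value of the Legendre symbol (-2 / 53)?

-1

(-2 / 53)
  = (2 / 53)    [53 ≡ 1 mod 4 ⇒ (-1 / 53) = +1]
  = -(1 / 53)    [53 ≡ 5 mod 8 ⇒ (2 / 53) = -1]
  = -1    [(1 / 53) = 1]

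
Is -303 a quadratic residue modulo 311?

(-303/311)
  = (8/311)    [-303 ≡ 8 mod 311]
  = (1/311)    [311 ≡ 7 mod 8 ⇒ (2/311)^3 = +1]
  = 1    [(1/311) = 1]
The Legendre symbol is 1, so x^2 ≡ -303 (mod 311) has solution.

yes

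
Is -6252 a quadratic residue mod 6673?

yes

Pull out -1: (-6252/6673) = (-1/6673)·(6252/6673). Since 6673 ≡ 1 (mod 4), (-1/6673) = +1. Now have (6252/6673).
Factor out 2: 6252 = 2^2·1563. Since 6673 ≡ 1 (mod 8), (2/6673) = +1, and (2/6673)^2 = +1. Now have (1563/6673).
6673 ≡ 1 (mod 4), so quadratic reciprocity gives (1563/6673) = (6673/1563). Reduce: 6673 ≡ 421 (mod 1563). Now have (421/1563).
421 ≡ 1 (mod 4), so quadratic reciprocity gives (421/1563) = (1563/421). Reduce: 1563 ≡ 300 (mod 421). Now have (300/421).
Factor out 2: 300 = 2^2·75. Since 421 ≡ 5 (mod 8), (2/421) = -1, and (2/421)^2 = +1. Now have (75/421).
421 ≡ 1 (mod 4), so quadratic reciprocity gives (75/421) = (421/75). Reduce: 421 ≡ 46 (mod 75). Now have (46/75).
Factor out 2: 46 = 2·23. Since 75 ≡ 3 (mod 8), (2/75) = -1. Now have -(23/75).
Both 23 ≡ 3 and 75 ≡ 3 (mod 4), so reciprocity gives (23/75) = -(75/23). Reduce: 75 ≡ 6 (mod 23). Now have (6/23).
Factor out 2: 6 = 2·3. Since 23 ≡ 7 (mod 8), (2/23) = +1. Now have (3/23).
Both 3 ≡ 3 and 23 ≡ 3 (mod 4), so reciprocity gives (3/23) = -(23/3). Reduce: 23 ≡ 2 (mod 3). Now have -(2/3).
Factor out 2: 2 = 2. Since 3 ≡ 3 (mod 8), (2/3) = -1. Now have (1/3).
(1/3) = 1. Collecting the sign factors: 1.
(-6252/6673) = 1, and 6673 is prime, so -6252 is a quadratic residue mod 6673.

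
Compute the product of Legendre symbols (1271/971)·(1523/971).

By multiplicativity, (1271·1523/971) = (1271/971)·(1523/971).
First factor (1271/971):
(1271/971)
  = (300/971)    [1271 ≡ 300 mod 971]
  = (75/971)    [971 ≡ 3 mod 8 ⇒ (2/971)^2 = +1]
  = -(971/75)    [QR: both ≡ 3 mod 4, sign flips]
  = -(71/75)    [971 ≡ 71 mod 75]
  = (75/71)    [QR: both ≡ 3 mod 4, sign flips]
  = (4/71)    [75 ≡ 4 mod 71]
  = (1/71)    [71 ≡ 7 mod 8 ⇒ (2/71)^2 = +1]
  = 1    [(1/71) = 1]
Second factor (1523/971):
(1523/971)
  = (552/971)    [1523 ≡ 552 mod 971]
  = -(69/971)    [971 ≡ 3 mod 8 ⇒ (2/971)^3 = -1]
  = -(971/69)    [QR: 69 ≡ 1 mod 4, sign kept]
  = -(5/69)    [971 ≡ 5 mod 69]
  = -(69/5)    [QR: 5 ≡ 1 mod 4, sign kept]
  = -(4/5)    [69 ≡ 4 mod 5]
  = -(1/5)    [5 ≡ 5 mod 8 ⇒ (2/5)^2 = +1]
  = -1    [(1/5) = 1]
Product: (1)·(-1) = -1.

-1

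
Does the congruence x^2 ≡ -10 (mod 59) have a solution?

Reduce the numerator: -10 ≡ 49 (mod 59), so (-10/59) = (49/59).
49 ≡ 1 (mod 4), so quadratic reciprocity gives (49/59) = (59/49). Reduce: 59 ≡ 10 (mod 49). Now have (10/49).
Factor out 2: 10 = 2·5. Since 49 ≡ 1 (mod 8), (2/49) = +1. Now have (5/49).
5 ≡ 1 (mod 4), so quadratic reciprocity gives (5/49) = (49/5). Reduce: 49 ≡ 4 (mod 5). Now have (4/5).
Factor out 2: 4 = 2^2. Since 5 ≡ 5 (mod 8), (2/5) = -1, and (2/5)^2 = +1. Now have (1/5).
(1/5) = 1. Collecting the sign factors: 1.
(-10/59) = 1, and 59 is prime, so -10 is a quadratic residue mod 59.

yes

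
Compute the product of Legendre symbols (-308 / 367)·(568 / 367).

-1

By multiplicativity, (-308·568 / 367) = (-308 / 367)·(568 / 367).
First factor (-308 / 367):
Reduce the numerator: -308 ≡ 59 (mod 367), so (-308 / 367) = (59 / 367).
Both 59 ≡ 3 and 367 ≡ 3 (mod 4), so reciprocity gives (59 / 367) = -(367 / 59). Reduce: 367 ≡ 13 (mod 59). Now have -(13 / 59).
13 ≡ 1 (mod 4), so quadratic reciprocity gives (13 / 59) = (59 / 13). Reduce: 59 ≡ 7 (mod 13). Now have -(7 / 13).
13 ≡ 1 (mod 4), so quadratic reciprocity gives (7 / 13) = (13 / 7). Reduce: 13 ≡ 6 (mod 7). Now have -(6 / 7).
Factor out 2: 6 = 2·3. Since 7 ≡ 7 (mod 8), (2 / 7) = +1. Now have -(3 / 7).
Both 3 ≡ 3 and 7 ≡ 3 (mod 4), so reciprocity gives (3 / 7) = -(7 / 3). Reduce: 7 ≡ 1 (mod 3). Now have (1 / 3).
(1 / 3) = 1. Collecting the sign factors: 1.
Second factor (568 / 367):
Reduce the numerator: 568 ≡ 201 (mod 367), so (568 / 367) = (201 / 367).
201 ≡ 1 (mod 4), so quadratic reciprocity gives (201 / 367) = (367 / 201). Reduce: 367 ≡ 166 (mod 201). Now have (166 / 201).
Factor out 2: 166 = 2·83. Since 201 ≡ 1 (mod 8), (2 / 201) = +1. Now have (83 / 201).
201 ≡ 1 (mod 4), so quadratic reciprocity gives (83 / 201) = (201 / 83). Reduce: 201 ≡ 35 (mod 83). Now have (35 / 83).
Both 35 ≡ 3 and 83 ≡ 3 (mod 4), so reciprocity gives (35 / 83) = -(83 / 35). Reduce: 83 ≡ 13 (mod 35). Now have -(13 / 35).
13 ≡ 1 (mod 4), so quadratic reciprocity gives (13 / 35) = (35 / 13). Reduce: 35 ≡ 9 (mod 13). Now have -(9 / 13).
9 ≡ 1 (mod 4), so quadratic reciprocity gives (9 / 13) = (13 / 9). Reduce: 13 ≡ 4 (mod 9). Now have -(4 / 9).
Factor out 2: 4 = 2^2. Since 9 ≡ 1 (mod 8), (2 / 9) = +1, and (2 / 9)^2 = +1. Now have -(1 / 9).
(1 / 9) = 1. Collecting the sign factors: -1.
Product: (1)·(-1) = -1.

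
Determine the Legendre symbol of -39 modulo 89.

Pull out -1: (-39/89) = (-1/89)·(39/89). Since 89 ≡ 1 (mod 4), (-1/89) = +1. Now have (39/89).
89 ≡ 1 (mod 4), so quadratic reciprocity gives (39/89) = (89/39). Reduce: 89 ≡ 11 (mod 39). Now have (11/39).
Both 11 ≡ 3 and 39 ≡ 3 (mod 4), so reciprocity gives (11/39) = -(39/11). Reduce: 39 ≡ 6 (mod 11). Now have -(6/11).
Factor out 2: 6 = 2·3. Since 11 ≡ 3 (mod 8), (2/11) = -1. Now have (3/11).
Both 3 ≡ 3 and 11 ≡ 3 (mod 4), so reciprocity gives (3/11) = -(11/3). Reduce: 11 ≡ 2 (mod 3). Now have -(2/3).
Factor out 2: 2 = 2. Since 3 ≡ 3 (mod 8), (2/3) = -1. Now have (1/3).
(1/3) = 1. Collecting the sign factors: 1.

1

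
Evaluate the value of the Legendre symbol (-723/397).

-1

(-723/397)
  = (723/397)    [397 ≡ 1 mod 4 ⇒ (-1/397) = +1]
  = (326/397)    [723 ≡ 326 mod 397]
  = -(163/397)    [397 ≡ 5 mod 8 ⇒ (2/397) = -1]
  = -(397/163)    [QR: 397 ≡ 1 mod 4, sign kept]
  = -(71/163)    [397 ≡ 71 mod 163]
  = (163/71)    [QR: both ≡ 3 mod 4, sign flips]
  = (21/71)    [163 ≡ 21 mod 71]
  = (71/21)    [QR: 21 ≡ 1 mod 4, sign kept]
  = (8/21)    [71 ≡ 8 mod 21]
  = -(1/21)    [21 ≡ 5 mod 8 ⇒ (2/21)^3 = -1]
  = -1    [(1/21) = 1]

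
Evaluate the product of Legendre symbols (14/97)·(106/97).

-1

By multiplicativity, (14·106/97) = (14/97)·(106/97).
First factor (14/97):
Factor out 2: 14 = 2·7. Since 97 ≡ 1 (mod 8), (2/97) = +1. Now have (7/97).
97 ≡ 1 (mod 4), so quadratic reciprocity gives (7/97) = (97/7). Reduce: 97 ≡ 6 (mod 7). Now have (6/7).
Factor out 2: 6 = 2·3. Since 7 ≡ 7 (mod 8), (2/7) = +1. Now have (3/7).
Both 3 ≡ 3 and 7 ≡ 3 (mod 4), so reciprocity gives (3/7) = -(7/3). Reduce: 7 ≡ 1 (mod 3). Now have -(1/3).
(1/3) = 1. Collecting the sign factors: -1.
Second factor (106/97):
Reduce the numerator: 106 ≡ 9 (mod 97), so (106/97) = (9/97).
9 ≡ 1 (mod 4), so quadratic reciprocity gives (9/97) = (97/9). Reduce: 97 ≡ 7 (mod 9). Now have (7/9).
9 ≡ 1 (mod 4), so quadratic reciprocity gives (7/9) = (9/7). Reduce: 9 ≡ 2 (mod 7). Now have (2/7).
Factor out 2: 2 = 2. Since 7 ≡ 7 (mod 8), (2/7) = +1. Now have (1/7).
(1/7) = 1. Collecting the sign factors: 1.
Product: (-1)·(1) = -1.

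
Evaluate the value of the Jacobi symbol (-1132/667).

Pull out -1: (-1132/667) = (-1/667)·(1132/667). Since 667 ≡ 3 (mod 4), (-1/667) = -1. Now have -(1132/667).
Reduce the numerator: 1132 ≡ 465 (mod 667), so (1132/667) = (465/667).
465 ≡ 1 (mod 4), so quadratic reciprocity gives (465/667) = (667/465). Reduce: 667 ≡ 202 (mod 465). Now have -(202/465).
Factor out 2: 202 = 2·101. Since 465 ≡ 1 (mod 8), (2/465) = +1. Now have -(101/465).
101 ≡ 1 (mod 4), so quadratic reciprocity gives (101/465) = (465/101). Reduce: 465 ≡ 61 (mod 101). Now have -(61/101).
61 ≡ 1 (mod 4), so quadratic reciprocity gives (61/101) = (101/61). Reduce: 101 ≡ 40 (mod 61). Now have -(40/61).
Factor out 2: 40 = 2^3·5. Since 61 ≡ 5 (mod 8), (2/61) = -1, and (2/61)^3 = -1. Now have (5/61).
5 ≡ 1 (mod 4), so quadratic reciprocity gives (5/61) = (61/5). Reduce: 61 ≡ 1 (mod 5). Now have (1/5).
(1/5) = 1. Collecting the sign factors: 1.

1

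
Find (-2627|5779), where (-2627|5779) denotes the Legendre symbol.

-1

(-2627|5779)
  = -(2627|5779)    [5779 ≡ 3 mod 4 ⇒ (-1|5779) = -1]
  = (5779|2627)    [QR: both ≡ 3 mod 4, sign flips]
  = (525|2627)    [5779 ≡ 525 mod 2627]
  = (2627|525)    [QR: 525 ≡ 1 mod 4, sign kept]
  = (2|525)    [2627 ≡ 2 mod 525]
  = -(1|525)    [525 ≡ 5 mod 8 ⇒ (2|525) = -1]
  = -1    [(1|525) = 1]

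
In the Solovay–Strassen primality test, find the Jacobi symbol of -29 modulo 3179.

1

(-29 / 3179)
  = (3150 / 3179)    [-29 ≡ 3150 mod 3179]
  = -(1575 / 3179)    [3179 ≡ 3 mod 8 ⇒ (2 / 3179) = -1]
  = (3179 / 1575)    [QR: both ≡ 3 mod 4, sign flips]
  = (29 / 1575)    [3179 ≡ 29 mod 1575]
  = (1575 / 29)    [QR: 29 ≡ 1 mod 4, sign kept]
  = (9 / 29)    [1575 ≡ 9 mod 29]
  = (29 / 9)    [QR: 9 ≡ 1 mod 4, sign kept]
  = (2 / 9)    [29 ≡ 2 mod 9]
  = (1 / 9)    [9 ≡ 1 mod 8 ⇒ (2 / 9) = +1]
  = 1    [(1 / 9) = 1]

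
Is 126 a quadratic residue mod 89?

no

Reduce the numerator: 126 ≡ 37 (mod 89), so (126/89) = (37/89).
37 ≡ 1 (mod 4), so quadratic reciprocity gives (37/89) = (89/37). Reduce: 89 ≡ 15 (mod 37). Now have (15/37).
37 ≡ 1 (mod 4), so quadratic reciprocity gives (15/37) = (37/15). Reduce: 37 ≡ 7 (mod 15). Now have (7/15).
Both 7 ≡ 3 and 15 ≡ 3 (mod 4), so reciprocity gives (7/15) = -(15/7). Reduce: 15 ≡ 1 (mod 7). Now have -(1/7).
(1/7) = 1. Collecting the sign factors: -1.
(126/89) = -1, and 89 is prime, so 126 is not a quadratic residue mod 89.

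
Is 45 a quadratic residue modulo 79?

yes

(45|79)
  = (79|45)    [QR: 45 ≡ 1 mod 4, sign kept]
  = (34|45)    [79 ≡ 34 mod 45]
  = -(17|45)    [45 ≡ 5 mod 8 ⇒ (2|45) = -1]
  = -(45|17)    [QR: 17 ≡ 1 mod 4, sign kept]
  = -(11|17)    [45 ≡ 11 mod 17]
  = -(17|11)    [QR: 17 ≡ 1 mod 4, sign kept]
  = -(6|11)    [17 ≡ 6 mod 11]
  = (3|11)    [11 ≡ 3 mod 8 ⇒ (2|11) = -1]
  = -(11|3)    [QR: both ≡ 3 mod 4, sign flips]
  = -(2|3)    [11 ≡ 2 mod 3]
  = (1|3)    [3 ≡ 3 mod 8 ⇒ (2|3) = -1]
  = 1    [(1|3) = 1]
(45|79) = 1, and 79 is prime, so 45 is a quadratic residue mod 79.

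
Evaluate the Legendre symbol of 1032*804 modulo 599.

-1

By multiplicativity, (1032·804|599) = (1032|599)·(804|599).
First factor (1032|599):
(1032|599)
  = (433|599)    [1032 ≡ 433 mod 599]
  = (599|433)    [QR: 433 ≡ 1 mod 4, sign kept]
  = (166|433)    [599 ≡ 166 mod 433]
  = (83|433)    [433 ≡ 1 mod 8 ⇒ (2|433) = +1]
  = (433|83)    [QR: 433 ≡ 1 mod 4, sign kept]
  = (18|83)    [433 ≡ 18 mod 83]
  = -(9|83)    [83 ≡ 3 mod 8 ⇒ (2|83) = -1]
  = -(83|9)    [QR: 9 ≡ 1 mod 4, sign kept]
  = -(2|9)    [83 ≡ 2 mod 9]
  = -(1|9)    [9 ≡ 1 mod 8 ⇒ (2|9) = +1]
  = -1    [(1|9) = 1]
Second factor (804|599):
(804|599)
  = (205|599)    [804 ≡ 205 mod 599]
  = (599|205)    [QR: 205 ≡ 1 mod 4, sign kept]
  = (189|205)    [599 ≡ 189 mod 205]
  = (205|189)    [QR: 189 ≡ 1 mod 4, sign kept]
  = (16|189)    [205 ≡ 16 mod 189]
  = (1|189)    [189 ≡ 5 mod 8 ⇒ (2|189)^4 = +1]
  = 1    [(1|189) = 1]
Product: (-1)·(1) = -1.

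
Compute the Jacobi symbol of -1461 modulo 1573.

(-1461/1573)
  = (1461/1573)    [1573 ≡ 1 mod 4 ⇒ (-1/1573) = +1]
  = (1573/1461)    [QR: 1461 ≡ 1 mod 4, sign kept]
  = (112/1461)    [1573 ≡ 112 mod 1461]
  = (7/1461)    [1461 ≡ 5 mod 8 ⇒ (2/1461)^4 = +1]
  = (1461/7)    [QR: 1461 ≡ 1 mod 4, sign kept]
  = (5/7)    [1461 ≡ 5 mod 7]
  = (7/5)    [QR: 5 ≡ 1 mod 4, sign kept]
  = (2/5)    [7 ≡ 2 mod 5]
  = -(1/5)    [5 ≡ 5 mod 8 ⇒ (2/5) = -1]
  = -1    [(1/5) = 1]

-1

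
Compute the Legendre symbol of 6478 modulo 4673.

-1

Reduce the numerator: 6478 ≡ 1805 (mod 4673), so (6478/4673) = (1805/4673).
1805 ≡ 1 (mod 4), so quadratic reciprocity gives (1805/4673) = (4673/1805). Reduce: 4673 ≡ 1063 (mod 1805). Now have (1063/1805).
1805 ≡ 1 (mod 4), so quadratic reciprocity gives (1063/1805) = (1805/1063). Reduce: 1805 ≡ 742 (mod 1063). Now have (742/1063).
Factor out 2: 742 = 2·371. Since 1063 ≡ 7 (mod 8), (2/1063) = +1. Now have (371/1063).
Both 371 ≡ 3 and 1063 ≡ 3 (mod 4), so reciprocity gives (371/1063) = -(1063/371). Reduce: 1063 ≡ 321 (mod 371). Now have -(321/371).
321 ≡ 1 (mod 4), so quadratic reciprocity gives (321/371) = (371/321). Reduce: 371 ≡ 50 (mod 321). Now have -(50/321).
Factor out 2: 50 = 2·25. Since 321 ≡ 1 (mod 8), (2/321) = +1. Now have -(25/321).
25 ≡ 1 (mod 4), so quadratic reciprocity gives (25/321) = (321/25). Reduce: 321 ≡ 21 (mod 25). Now have -(21/25).
21 ≡ 1 (mod 4), so quadratic reciprocity gives (21/25) = (25/21). Reduce: 25 ≡ 4 (mod 21). Now have -(4/21).
Factor out 2: 4 = 2^2. Since 21 ≡ 5 (mod 8), (2/21) = -1, and (2/21)^2 = +1. Now have -(1/21).
(1/21) = 1. Collecting the sign factors: -1.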